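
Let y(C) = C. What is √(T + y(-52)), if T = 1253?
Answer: √1201 ≈ 34.655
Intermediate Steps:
√(T + y(-52)) = √(1253 - 52) = √1201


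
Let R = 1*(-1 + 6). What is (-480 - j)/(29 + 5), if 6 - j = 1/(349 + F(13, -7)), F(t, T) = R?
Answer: -172043/12036 ≈ -14.294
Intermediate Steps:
R = 5 (R = 1*5 = 5)
F(t, T) = 5
j = 2123/354 (j = 6 - 1/(349 + 5) = 6 - 1/354 = 2123/354 ≈ 5.9972)
(-480 - j)/(29 + 5) = (-480 - 1*2123/354)/(29 + 5) = (-480 - 2123/354)/34 = -172043/354*1/34 = -172043/12036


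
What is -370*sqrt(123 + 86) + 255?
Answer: 255 - 370*sqrt(209) ≈ -5094.0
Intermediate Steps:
-370*sqrt(123 + 86) + 255 = -370*sqrt(209) + 255 = 255 - 370*sqrt(209)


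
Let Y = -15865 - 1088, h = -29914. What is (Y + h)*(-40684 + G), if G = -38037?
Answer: 3689417107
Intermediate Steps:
Y = -16953
(Y + h)*(-40684 + G) = (-16953 - 29914)*(-40684 - 38037) = -46867*(-78721) = 3689417107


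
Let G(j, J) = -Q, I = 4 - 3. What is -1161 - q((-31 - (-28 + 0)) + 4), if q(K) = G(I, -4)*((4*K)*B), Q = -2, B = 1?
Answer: -1169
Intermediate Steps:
I = 1
G(j, J) = 2 (G(j, J) = -1*(-2) = 2)
q(K) = 8*K (q(K) = 2*((4*K)*1) = 2*(4*K) = 8*K)
-1161 - q((-31 - (-28 + 0)) + 4) = -1161 - 8*((-31 - (-28 + 0)) + 4) = -1161 - 8*((-31 - 1*(-28)) + 4) = -1161 - 8*((-31 + 28) + 4) = -1161 - 8*(-3 + 4) = -1161 - 8 = -1169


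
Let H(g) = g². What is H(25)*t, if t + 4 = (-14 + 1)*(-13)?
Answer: 103125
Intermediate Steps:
t = 165 (t = -4 + (-14 + 1)*(-13) = -4 - 13*(-13) = -4 + 169 = 165)
H(25)*t = 25²*165 = 625*165 = 103125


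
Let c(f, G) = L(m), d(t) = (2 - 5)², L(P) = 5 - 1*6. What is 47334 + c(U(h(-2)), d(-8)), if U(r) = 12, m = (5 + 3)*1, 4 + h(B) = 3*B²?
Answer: 47333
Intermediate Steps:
h(B) = -4 + 3*B²
m = 8 (m = 8*1 = 8)
L(P) = -1 (L(P) = 5 - 6 = -1)
d(t) = 9 (d(t) = (-3)² = 9)
c(f, G) = -1
47334 + c(U(h(-2)), d(-8)) = 47334 - 1 = 47333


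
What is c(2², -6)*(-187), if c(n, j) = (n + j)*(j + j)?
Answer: -4488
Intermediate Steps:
c(n, j) = 2*j*(j + n) (c(n, j) = (j + n)*(2*j) = 2*j*(j + n))
c(2², -6)*(-187) = (2*(-6)*(-6 + 2²))*(-187) = (2*(-6)*(-6 + 4))*(-187) = (2*(-6)*(-2))*(-187) = 24*(-187) = -4488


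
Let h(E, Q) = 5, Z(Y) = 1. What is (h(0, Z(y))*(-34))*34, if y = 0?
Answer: -5780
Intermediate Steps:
(h(0, Z(y))*(-34))*34 = (5*(-34))*34 = -170*34 = -5780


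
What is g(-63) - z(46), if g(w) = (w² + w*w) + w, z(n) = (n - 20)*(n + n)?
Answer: 5483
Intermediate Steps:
z(n) = 2*n*(-20 + n) (z(n) = (-20 + n)*(2*n) = 2*n*(-20 + n))
g(w) = w + 2*w² (g(w) = (w² + w²) + w = 2*w² + w = w + 2*w²)
g(-63) - z(46) = -63*(1 + 2*(-63)) - 2*46*(-20 + 46) = -63*(1 - 126) - 2*46*26 = -63*(-125) - 1*2392 = 7875 - 2392 = 5483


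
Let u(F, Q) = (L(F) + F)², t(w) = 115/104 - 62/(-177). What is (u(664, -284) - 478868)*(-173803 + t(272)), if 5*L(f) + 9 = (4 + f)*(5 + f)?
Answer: -49877881597852831453/35400 ≈ -1.4090e+15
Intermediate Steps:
t(w) = 26803/18408 (t(w) = 115*(1/104) - 62*(-1/177) = 115/104 + 62/177 = 26803/18408)
L(f) = -9/5 + (4 + f)*(5 + f)/5 (L(f) = -9/5 + ((4 + f)*(5 + f))/5 = -9/5 + (4 + f)*(5 + f)/5)
u(F, Q) = (11/5 + F²/5 + 14*F/5)² (u(F, Q) = ((11/5 + F²/5 + 9*F/5) + F)² = (11/5 + F²/5 + 14*F/5)²)
(u(664, -284) - 478868)*(-173803 + t(272)) = ((11 + 664² + 14*664)²/25 - 478868)*(-173803 + 26803/18408) = ((11 + 440896 + 9296)²/25 - 478868)*(-3199338821/18408) = ((1/25)*450203² - 478868)*(-3199338821/18408) = ((1/25)*202682741209 - 478868)*(-3199338821/18408) = (202682741209/25 - 478868)*(-3199338821/18408) = (202670769509/25)*(-3199338821/18408) = -49877881597852831453/35400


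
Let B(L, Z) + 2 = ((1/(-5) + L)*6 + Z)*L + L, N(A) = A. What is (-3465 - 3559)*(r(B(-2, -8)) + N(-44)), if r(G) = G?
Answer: 196672/5 ≈ 39334.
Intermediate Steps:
B(L, Z) = -2 + L + L*(-6/5 + Z + 6*L) (B(L, Z) = -2 + (((1/(-5) + L)*6 + Z)*L + L) = -2 + (((-⅕ + L)*6 + Z)*L + L) = -2 + (((-6/5 + 6*L) + Z)*L + L) = -2 + ((-6/5 + Z + 6*L)*L + L) = -2 + (L*(-6/5 + Z + 6*L) + L) = -2 + (L + L*(-6/5 + Z + 6*L)) = -2 + L + L*(-6/5 + Z + 6*L))
(-3465 - 3559)*(r(B(-2, -8)) + N(-44)) = (-3465 - 3559)*((-2 + 6*(-2)² - ⅕*(-2) - 2*(-8)) - 44) = -7024*((-2 + 6*4 + ⅖ + 16) - 44) = -7024*((-2 + 24 + ⅖ + 16) - 44) = -7024*(192/5 - 44) = -7024*(-28/5) = 196672/5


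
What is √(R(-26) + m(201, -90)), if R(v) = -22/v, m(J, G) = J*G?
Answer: I*√3057067/13 ≈ 134.5*I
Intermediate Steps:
m(J, G) = G*J
√(R(-26) + m(201, -90)) = √(-22/(-26) - 90*201) = √(-22*(-1/26) - 18090) = √(11/13 - 18090) = √(-235159/13) = I*√3057067/13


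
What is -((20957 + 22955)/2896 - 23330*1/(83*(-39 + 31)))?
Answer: -3022539/60092 ≈ -50.299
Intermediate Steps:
-((20957 + 22955)/2896 - 23330*1/(83*(-39 + 31))) = -(43912*(1/2896) - 23330/(83*(-8))) = -(5489/362 - 23330/(-664)) = -(5489/362 - 23330*(-1/664)) = -(5489/362 + 11665/332) = -1*3022539/60092 = -3022539/60092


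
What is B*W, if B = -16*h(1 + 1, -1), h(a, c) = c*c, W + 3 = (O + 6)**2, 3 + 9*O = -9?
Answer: -2704/9 ≈ -300.44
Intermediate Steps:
O = -4/3 (O = -1/3 + (1/9)*(-9) = -1/3 - 1 = -4/3 ≈ -1.3333)
W = 169/9 (W = -3 + (-4/3 + 6)**2 = -3 + (14/3)**2 = -3 + 196/9 = 169/9 ≈ 18.778)
h(a, c) = c**2
B = -16 (B = -16*(-1)**2 = -16*1 = -16)
B*W = -16*169/9 = -2704/9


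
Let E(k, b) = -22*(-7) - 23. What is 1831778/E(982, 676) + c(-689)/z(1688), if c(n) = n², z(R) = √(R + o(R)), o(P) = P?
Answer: 1831778/131 + 474721*√211/844 ≈ 22153.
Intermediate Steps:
E(k, b) = 131 (E(k, b) = 154 - 23 = 131)
z(R) = √2*√R (z(R) = √(R + R) = √(2*R) = √2*√R)
1831778/E(982, 676) + c(-689)/z(1688) = 1831778/131 + (-689)²/((√2*√1688)) = 1831778*(1/131) + 474721/((√2*(2*√422))) = 1831778/131 + 474721/((4*√211)) = 1831778/131 + 474721*(√211/844) = 1831778/131 + 474721*√211/844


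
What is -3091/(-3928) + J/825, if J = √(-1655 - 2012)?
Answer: 3091/3928 + I*√3667/825 ≈ 0.78691 + 0.073401*I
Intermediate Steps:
J = I*√3667 (J = √(-3667) = I*√3667 ≈ 60.556*I)
-3091/(-3928) + J/825 = -3091/(-3928) + (I*√3667)/825 = -3091*(-1/3928) + (I*√3667)*(1/825) = 3091/3928 + I*√3667/825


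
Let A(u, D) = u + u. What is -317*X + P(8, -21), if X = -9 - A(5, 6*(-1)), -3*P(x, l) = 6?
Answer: 6021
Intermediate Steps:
P(x, l) = -2 (P(x, l) = -⅓*6 = -2)
A(u, D) = 2*u
X = -19 (X = -9 - 2*5 = -9 - 1*10 = -9 - 10 = -19)
-317*X + P(8, -21) = -317*(-19) - 2 = 6023 - 2 = 6021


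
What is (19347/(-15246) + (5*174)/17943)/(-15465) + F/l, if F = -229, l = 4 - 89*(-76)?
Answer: -5966329152901/176744631959280 ≈ -0.033757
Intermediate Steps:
l = 6768 (l = 4 + 6764 = 6768)
(19347/(-15246) + (5*174)/17943)/(-15465) + F/l = (19347/(-15246) + (5*174)/17943)/(-15465) - 229/6768 = (19347*(-1/15246) + 870*(1/17943))*(-1/15465) - 229*1/6768 = (-6449/5082 + 290/5981)*(-1/15465) - 229/6768 = -37097689/30395442*(-1/15465) - 229/6768 = 37097689/470065510530 - 229/6768 = -5966329152901/176744631959280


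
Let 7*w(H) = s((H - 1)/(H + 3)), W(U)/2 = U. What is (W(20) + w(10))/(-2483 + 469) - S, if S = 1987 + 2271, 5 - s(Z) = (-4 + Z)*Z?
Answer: -724642682/170183 ≈ -4258.0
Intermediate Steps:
W(U) = 2*U
s(Z) = 5 - Z*(-4 + Z) (s(Z) = 5 - (-4 + Z)*Z = 5 - Z*(-4 + Z))
w(H) = 5/7 - (-1 + H)**2/(7*(3 + H)**2) + 4*(-1 + H)/(7*(3 + H)) (w(H) = (5 - ((H - 1)/(H + 3))**2 + 4*((H - 1)/(H + 3)))/7 = (5 - ((-1 + H)/(3 + H))**2 + 4*((-1 + H)/(3 + H)))/7 = (5 - (-1 + H)**2/(3 + H)**2 + 4*(-1 + H)/(3 + H))/7 = 5/7 - (-1 + H)**2/(7*(3 + H)**2) + 4*(-1 + H)/(7*(3 + H)))
S = 4258
(W(20) + w(10))/(-2483 + 469) - S = (2*20 + 8*(4 + 10**2 + 5*10)/(7*(9 + 10**2 + 6*10)))/(-2483 + 469) - 1*4258 = (40 + 8*(4 + 100 + 50)/(7*(9 + 100 + 60)))/(-2014) - 4258 = (40 + (8/7)*154/169)*(-1/2014) - 4258 = (40 + (8/7)*(1/169)*154)*(-1/2014) - 4258 = (40 + 176/169)*(-1/2014) - 4258 = (6936/169)*(-1/2014) - 4258 = -3468/170183 - 4258 = -724642682/170183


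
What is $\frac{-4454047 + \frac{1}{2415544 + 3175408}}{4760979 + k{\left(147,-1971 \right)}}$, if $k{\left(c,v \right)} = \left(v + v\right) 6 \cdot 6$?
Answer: $- \frac{24902362982743}{25824981881784} \approx -0.96427$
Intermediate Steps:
$k{\left(c,v \right)} = 72 v$ ($k{\left(c,v \right)} = 2 v 36 = 72 v$)
$\frac{-4454047 + \frac{1}{2415544 + 3175408}}{4760979 + k{\left(147,-1971 \right)}} = \frac{-4454047 + \frac{1}{2415544 + 3175408}}{4760979 + 72 \left(-1971\right)} = \frac{-4454047 + \frac{1}{5590952}}{4760979 - 141912} = \frac{-4454047 + \frac{1}{5590952}}{4619067} = \left(- \frac{24902362982743}{5590952}\right) \frac{1}{4619067} = - \frac{24902362982743}{25824981881784}$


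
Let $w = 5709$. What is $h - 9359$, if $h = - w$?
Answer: $-15068$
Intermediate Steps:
$h = -5709$ ($h = \left(-1\right) 5709 = -5709$)
$h - 9359 = -5709 - 9359 = -15068$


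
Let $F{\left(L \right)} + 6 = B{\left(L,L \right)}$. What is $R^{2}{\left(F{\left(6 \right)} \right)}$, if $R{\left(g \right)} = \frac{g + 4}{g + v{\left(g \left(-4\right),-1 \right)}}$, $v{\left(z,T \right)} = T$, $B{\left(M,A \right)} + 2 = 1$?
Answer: $\frac{9}{64} \approx 0.14063$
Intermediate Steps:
$B{\left(M,A \right)} = -1$ ($B{\left(M,A \right)} = -2 + 1 = -1$)
$F{\left(L \right)} = -7$ ($F{\left(L \right)} = -6 - 1 = -7$)
$R{\left(g \right)} = \frac{4 + g}{-1 + g}$ ($R{\left(g \right)} = \frac{g + 4}{g - 1} = \frac{4 + g}{-1 + g}$)
$R^{2}{\left(F{\left(6 \right)} \right)} = \left(\frac{4 - 7}{-1 - 7}\right)^{2} = \left(\frac{1}{-8} \left(-3\right)\right)^{2} = \left(\left(- \frac{1}{8}\right) \left(-3\right)\right)^{2} = \left(\frac{3}{8}\right)^{2} = \frac{9}{64}$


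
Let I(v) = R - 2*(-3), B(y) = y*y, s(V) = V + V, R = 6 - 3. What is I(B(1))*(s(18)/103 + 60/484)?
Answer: 53109/12463 ≈ 4.2613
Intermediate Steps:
R = 3
s(V) = 2*V
B(y) = y²
I(v) = 9 (I(v) = 3 - 2*(-3) = 3 + 6 = 9)
I(B(1))*(s(18)/103 + 60/484) = 9*((2*18)/103 + 60/484) = 9*(36*(1/103) + 60*(1/484)) = 9*(36/103 + 15/121) = 9*(5901/12463) = 53109/12463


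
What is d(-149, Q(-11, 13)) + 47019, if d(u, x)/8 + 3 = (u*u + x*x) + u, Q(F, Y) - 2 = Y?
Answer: 225211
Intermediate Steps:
Q(F, Y) = 2 + Y
d(u, x) = -24 + 8*u + 8*u² + 8*x² (d(u, x) = -24 + 8*((u*u + x*x) + u) = -24 + 8*((u² + x²) + u) = -24 + 8*(u + u² + x²) = -24 + (8*u + 8*u² + 8*x²) = -24 + 8*u + 8*u² + 8*x²)
d(-149, Q(-11, 13)) + 47019 = (-24 + 8*(-149) + 8*(-149)² + 8*(2 + 13)²) + 47019 = (-24 - 1192 + 8*22201 + 8*15²) + 47019 = (-24 - 1192 + 177608 + 8*225) + 47019 = (-24 - 1192 + 177608 + 1800) + 47019 = 178192 + 47019 = 225211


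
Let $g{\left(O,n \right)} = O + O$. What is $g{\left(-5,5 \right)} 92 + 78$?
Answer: $-842$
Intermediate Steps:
$g{\left(O,n \right)} = 2 O$
$g{\left(-5,5 \right)} 92 + 78 = 2 \left(-5\right) 92 + 78 = \left(-10\right) 92 + 78 = -920 + 78 = -842$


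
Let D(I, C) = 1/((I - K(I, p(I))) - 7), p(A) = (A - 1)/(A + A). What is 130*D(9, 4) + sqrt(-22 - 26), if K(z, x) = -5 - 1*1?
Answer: 65/4 + 4*I*sqrt(3) ≈ 16.25 + 6.9282*I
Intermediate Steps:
p(A) = (-1 + A)/(2*A) (p(A) = (-1 + A)/((2*A)) = (-1 + A)*(1/(2*A)) = (-1 + A)/(2*A))
K(z, x) = -6 (K(z, x) = -5 - 1 = -6)
D(I, C) = 1/(-1 + I) (D(I, C) = 1/((I - 1*(-6)) - 7) = 1/((I + 6) - 7) = 1/((6 + I) - 7) = 1/(-1 + I))
130*D(9, 4) + sqrt(-22 - 26) = 130/(-1 + 9) + sqrt(-22 - 26) = 130/8 + sqrt(-48) = 130*(1/8) + 4*I*sqrt(3) = 65/4 + 4*I*sqrt(3)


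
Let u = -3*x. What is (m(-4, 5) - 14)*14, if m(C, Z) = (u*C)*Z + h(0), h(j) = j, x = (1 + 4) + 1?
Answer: 4844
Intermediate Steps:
x = 6 (x = 5 + 1 = 6)
u = -18 (u = -3*6 = -18)
m(C, Z) = -18*C*Z (m(C, Z) = (-18*C)*Z + 0 = -18*C*Z + 0 = -18*C*Z)
(m(-4, 5) - 14)*14 = (-18*(-4)*5 - 14)*14 = (360 - 14)*14 = 346*14 = 4844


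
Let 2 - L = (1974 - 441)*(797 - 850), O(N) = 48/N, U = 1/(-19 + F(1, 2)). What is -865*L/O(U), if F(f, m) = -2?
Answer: 70282115/1008 ≈ 69724.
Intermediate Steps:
U = -1/21 (U = 1/(-19 - 2) = 1/(-21) = -1/21 ≈ -0.047619)
L = 81251 (L = 2 - (1974 - 441)*(797 - 850) = 2 - 1533*(-53) = 2 - 1*(-81249) = 2 + 81249 = 81251)
-865*L/O(U) = -70282115/(48/(-1/21)) = -70282115/(48*(-21)) = -70282115/(-1008) = -70282115*(-1)/1008 = -865*(-81251/1008) = 70282115/1008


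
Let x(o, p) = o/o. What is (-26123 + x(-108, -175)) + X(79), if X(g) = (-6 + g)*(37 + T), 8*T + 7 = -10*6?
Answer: -192259/8 ≈ -24032.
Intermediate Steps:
x(o, p) = 1
T = -67/8 (T = -7/8 + (-10*6)/8 = -7/8 + (1/8)*(-60) = -7/8 - 15/2 = -67/8 ≈ -8.3750)
X(g) = -687/4 + 229*g/8 (X(g) = (-6 + g)*(37 - 67/8) = (-6 + g)*(229/8) = -687/4 + 229*g/8)
(-26123 + x(-108, -175)) + X(79) = (-26123 + 1) + (-687/4 + (229/8)*79) = -26122 + (-687/4 + 18091/8) = -26122 + 16717/8 = -192259/8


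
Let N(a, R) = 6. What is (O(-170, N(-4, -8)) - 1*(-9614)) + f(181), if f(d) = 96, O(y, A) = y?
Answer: 9540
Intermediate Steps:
(O(-170, N(-4, -8)) - 1*(-9614)) + f(181) = (-170 - 1*(-9614)) + 96 = (-170 + 9614) + 96 = 9444 + 96 = 9540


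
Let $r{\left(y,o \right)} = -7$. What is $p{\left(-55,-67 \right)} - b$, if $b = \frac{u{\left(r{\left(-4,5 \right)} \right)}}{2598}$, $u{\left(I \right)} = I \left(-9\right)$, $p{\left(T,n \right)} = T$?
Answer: $- \frac{47651}{866} \approx -55.024$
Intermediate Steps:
$u{\left(I \right)} = - 9 I$
$b = \frac{21}{866}$ ($b = \frac{\left(-9\right) \left(-7\right)}{2598} = 63 \cdot \frac{1}{2598} = \frac{21}{866} \approx 0.024249$)
$p{\left(-55,-67 \right)} - b = -55 - \frac{21}{866} = - \frac{47651}{866}$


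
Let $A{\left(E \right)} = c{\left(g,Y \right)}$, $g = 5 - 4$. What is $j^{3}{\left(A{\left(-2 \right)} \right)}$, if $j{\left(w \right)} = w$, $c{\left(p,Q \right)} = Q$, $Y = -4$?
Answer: $-64$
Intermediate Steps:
$g = 1$ ($g = 5 - 4 = 1$)
$A{\left(E \right)} = -4$
$j^{3}{\left(A{\left(-2 \right)} \right)} = \left(-4\right)^{3} = -64$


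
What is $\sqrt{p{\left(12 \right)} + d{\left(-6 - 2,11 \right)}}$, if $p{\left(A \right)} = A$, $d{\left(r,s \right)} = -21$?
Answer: $3 i \approx 3.0 i$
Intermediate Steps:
$\sqrt{p{\left(12 \right)} + d{\left(-6 - 2,11 \right)}} = \sqrt{12 - 21} = \sqrt{-9} = 3 i$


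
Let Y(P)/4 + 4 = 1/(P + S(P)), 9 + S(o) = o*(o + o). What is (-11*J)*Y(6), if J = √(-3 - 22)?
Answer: 60500*I/69 ≈ 876.81*I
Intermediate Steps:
J = 5*I (J = √(-25) = 5*I ≈ 5.0*I)
S(o) = -9 + 2*o² (S(o) = -9 + o*(o + o) = -9 + o*(2*o) = -9 + 2*o²)
Y(P) = -16 + 4/(-9 + P + 2*P²) (Y(P) = -16 + 4/(P + (-9 + 2*P²)) = -16 + 4/(-9 + P + 2*P²))
(-11*J)*Y(6) = (-55*I)*(4*(37 - 8*6² - 4*6)/(-9 + 6 + 2*6²)) = (-55*I)*(4*(37 - 8*36 - 24)/(-9 + 6 + 2*36)) = (-55*I)*(4*(37 - 288 - 24)/(-9 + 6 + 72)) = (-55*I)*(4*(-275)/69) = (-55*I)*(4*(1/69)*(-275)) = -55*I*(-1100/69) = 60500*I/69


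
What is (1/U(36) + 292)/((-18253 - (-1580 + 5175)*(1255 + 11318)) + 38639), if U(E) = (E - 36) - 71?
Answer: -20731/3207747979 ≈ -6.4628e-6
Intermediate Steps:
U(E) = -107 + E (U(E) = (-36 + E) - 71 = -107 + E)
(1/U(36) + 292)/((-18253 - (-1580 + 5175)*(1255 + 11318)) + 38639) = (1/(-107 + 36) + 292)/((-18253 - (-1580 + 5175)*(1255 + 11318)) + 38639) = (1/(-71) + 292)/((-18253 - 3595*12573) + 38639) = (-1/71 + 292)/((-18253 - 1*45199935) + 38639) = 20731/(71*((-18253 - 45199935) + 38639)) = 20731/(71*(-45218188 + 38639)) = (20731/71)/(-45179549) = (20731/71)*(-1/45179549) = -20731/3207747979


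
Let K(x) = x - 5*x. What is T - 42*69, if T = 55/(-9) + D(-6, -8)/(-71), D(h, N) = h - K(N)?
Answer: -1855385/639 ≈ -2903.6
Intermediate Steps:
K(x) = -4*x
D(h, N) = h + 4*N (D(h, N) = h - (-4)*N = h + 4*N)
T = -3563/639 (T = 55/(-9) + (-6 + 4*(-8))/(-71) = 55*(-⅑) + (-6 - 32)*(-1/71) = -55/9 - 38*(-1/71) = -55/9 + 38/71 = -3563/639 ≈ -5.5759)
T - 42*69 = -3563/639 - 42*69 = -3563/639 - 2898 = -1855385/639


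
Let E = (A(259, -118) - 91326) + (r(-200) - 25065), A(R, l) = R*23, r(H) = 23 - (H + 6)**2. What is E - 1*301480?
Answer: -449527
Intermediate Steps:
r(H) = 23 - (6 + H)**2
A(R, l) = 23*R
E = -148047 (E = (23*259 - 91326) + ((23 - (6 - 200)**2) - 25065) = (5957 - 91326) + ((23 - 1*(-194)**2) - 25065) = -85369 + ((23 - 1*37636) - 25065) = -85369 + ((23 - 37636) - 25065) = -85369 + (-37613 - 25065) = -85369 - 62678 = -148047)
E - 1*301480 = -148047 - 1*301480 = -148047 - 301480 = -449527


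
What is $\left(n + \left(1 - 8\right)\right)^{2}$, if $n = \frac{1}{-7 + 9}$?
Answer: $\frac{169}{4} \approx 42.25$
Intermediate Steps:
$n = \frac{1}{2} \approx 0.5$
$\left(n + \left(1 - 8\right)\right)^{2} = \left(\frac{1}{2} + \left(1 - 8\right)\right)^{2} = \left(\frac{1}{2} - 7\right)^{2} = \left(- \frac{13}{2}\right)^{2} = \frac{169}{4}$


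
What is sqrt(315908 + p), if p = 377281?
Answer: 3*sqrt(77021) ≈ 832.58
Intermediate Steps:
sqrt(315908 + p) = sqrt(315908 + 377281) = sqrt(693189) = 3*sqrt(77021)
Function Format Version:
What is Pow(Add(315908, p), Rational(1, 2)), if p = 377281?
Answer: Mul(3, Pow(77021, Rational(1, 2))) ≈ 832.58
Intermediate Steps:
Pow(Add(315908, p), Rational(1, 2)) = Pow(Add(315908, 377281), Rational(1, 2)) = Pow(693189, Rational(1, 2)) = Mul(3, Pow(77021, Rational(1, 2)))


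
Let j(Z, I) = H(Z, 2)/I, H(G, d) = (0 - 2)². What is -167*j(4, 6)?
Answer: -334/3 ≈ -111.33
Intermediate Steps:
H(G, d) = 4 (H(G, d) = (-2)² = 4)
j(Z, I) = 4/I
-167*j(4, 6) = -668/6 = -167*⅔ = -334/3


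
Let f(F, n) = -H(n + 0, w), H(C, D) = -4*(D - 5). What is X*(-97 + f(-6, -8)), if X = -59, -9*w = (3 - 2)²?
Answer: 62363/9 ≈ 6929.2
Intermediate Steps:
w = -⅑ (w = -(3 - 2)²/9 = -⅑*1² = -⅑*1 = -⅑ ≈ -0.11111)
H(C, D) = 20 - 4*D (H(C, D) = -4*(-5 + D) = 20 - 4*D)
f(F, n) = -184/9 (f(F, n) = -(20 - 4*(-⅑)) = -(20 + 4/9) = -1*184/9 = -184/9)
X*(-97 + f(-6, -8)) = -59*(-97 - 184/9) = -59*(-1057/9) = 62363/9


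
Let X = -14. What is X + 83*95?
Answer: 7871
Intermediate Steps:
X + 83*95 = -14 + 83*95 = -14 + 7885 = 7871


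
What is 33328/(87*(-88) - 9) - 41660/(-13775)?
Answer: -5590772/4223415 ≈ -1.3238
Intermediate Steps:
33328/(87*(-88) - 9) - 41660/(-13775) = 33328/(-7656 - 9) - 41660*(-1/13775) = 33328/(-7665) + 8332/2755 = 33328*(-1/7665) + 8332/2755 = -33328/7665 + 8332/2755 = -5590772/4223415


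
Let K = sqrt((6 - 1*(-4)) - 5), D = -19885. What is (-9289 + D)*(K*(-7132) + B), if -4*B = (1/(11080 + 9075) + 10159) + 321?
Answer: 106245873703/1390 + 208068968*sqrt(5) ≈ 5.4169e+8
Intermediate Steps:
K = sqrt(5) (K = sqrt((6 + 4) - 5) = sqrt(10 - 5) = sqrt(5) ≈ 2.2361)
B = -211224401/80620 (B = -((1/(11080 + 9075) + 10159) + 321)/4 = -((1/20155 + 10159) + 321)/4 = -(204754646/20155 + 321)/4 = -1/4*211224401/20155 = -211224401/80620 ≈ -2620.0)
(-9289 + D)*(K*(-7132) + B) = (-9289 - 19885)*(sqrt(5)*(-7132) - 211224401/80620) = -29174*(-7132*sqrt(5) - 211224401/80620) = -29174*(-211224401/80620 - 7132*sqrt(5)) = 106245873703/1390 + 208068968*sqrt(5)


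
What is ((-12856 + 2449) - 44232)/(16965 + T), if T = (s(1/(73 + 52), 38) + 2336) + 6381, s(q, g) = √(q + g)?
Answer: -58468283250/27481878583 + 91065*√23755/27481878583 ≈ -2.1270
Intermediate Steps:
s(q, g) = √(g + q)
T = 8717 + √23755/25 (T = (√(38 + 1/(73 + 52)) + 2336) + 6381 = (√(38 + 1/125) + 2336) + 6381 = (√(4751/125) + 2336) + 6381 = (√23755/25 + 2336) + 6381 = (2336 + √23755/25) + 6381 = 8717 + √23755/25 ≈ 8723.2)
((-12856 + 2449) - 44232)/(16965 + T) = ((-12856 + 2449) - 44232)/(16965 + (8717 + √23755/25)) = (-10407 - 44232)/(25682 + √23755/25) = -54639/(25682 + √23755/25)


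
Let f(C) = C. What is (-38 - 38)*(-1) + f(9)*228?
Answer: 2128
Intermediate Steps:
(-38 - 38)*(-1) + f(9)*228 = (-38 - 38)*(-1) + 9*228 = -76*(-1) + 2052 = 76 + 2052 = 2128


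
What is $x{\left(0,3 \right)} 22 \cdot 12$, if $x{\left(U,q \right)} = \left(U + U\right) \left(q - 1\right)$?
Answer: $0$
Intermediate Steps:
$x{\left(U,q \right)} = 2 U \left(-1 + q\right)$
$x{\left(0,3 \right)} 22 \cdot 12 = 2 \cdot 0 \left(-1 + 3\right) 22 \cdot 12 = 2 \cdot 0 \cdot 2 \cdot 22 \cdot 12 = 0 \cdot 22 \cdot 12 = 0 \cdot 12 = 0$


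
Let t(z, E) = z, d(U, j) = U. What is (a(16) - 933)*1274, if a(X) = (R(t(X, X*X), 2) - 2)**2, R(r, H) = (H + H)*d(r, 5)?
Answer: 3708614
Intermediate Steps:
R(r, H) = 2*H*r (R(r, H) = (H + H)*r = (2*H)*r = 2*H*r)
a(X) = (-2 + 4*X)**2 (a(X) = (2*2*X - 2)**2 = (4*X - 2)**2 = (-2 + 4*X)**2)
(a(16) - 933)*1274 = (4*(-1 + 2*16)**2 - 933)*1274 = (4*(-1 + 32)**2 - 933)*1274 = (4*31**2 - 933)*1274 = (4*961 - 933)*1274 = (3844 - 933)*1274 = 2911*1274 = 3708614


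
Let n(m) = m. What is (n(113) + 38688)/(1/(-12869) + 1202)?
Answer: 71332867/2209791 ≈ 32.280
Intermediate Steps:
(n(113) + 38688)/(1/(-12869) + 1202) = (113 + 38688)/(1/(-12869) + 1202) = 38801/(-1/12869 + 1202) = 38801/(15468537/12869) = 38801*(12869/15468537) = 71332867/2209791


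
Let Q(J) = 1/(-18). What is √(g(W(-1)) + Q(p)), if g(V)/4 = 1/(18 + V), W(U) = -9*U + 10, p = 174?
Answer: √2590/222 ≈ 0.22924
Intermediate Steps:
Q(J) = -1/18
W(U) = 10 - 9*U
g(V) = 4/(18 + V)
√(g(W(-1)) + Q(p)) = √(4/(18 + (10 - 9*(-1))) - 1/18) = √(4/(18 + (10 + 9)) - 1/18) = √(4/(18 + 19) - 1/18) = √(4/37 - 1/18) = √(35/666) = √2590/222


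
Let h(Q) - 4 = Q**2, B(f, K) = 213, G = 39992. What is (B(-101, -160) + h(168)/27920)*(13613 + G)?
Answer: 16014997637/1396 ≈ 1.1472e+7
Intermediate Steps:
h(Q) = 4 + Q**2
(B(-101, -160) + h(168)/27920)*(13613 + G) = (213 + (4 + 168**2)/27920)*(13613 + 39992) = (213 + (4 + 28224)*(1/27920))*53605 = (213 + 28228*(1/27920))*53605 = (213 + 7057/6980)*53605 = (1493797/6980)*53605 = 16014997637/1396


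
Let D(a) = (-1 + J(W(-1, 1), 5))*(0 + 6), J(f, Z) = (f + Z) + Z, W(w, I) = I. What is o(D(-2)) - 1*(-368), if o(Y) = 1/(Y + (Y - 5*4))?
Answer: 36801/100 ≈ 368.01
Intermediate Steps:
J(f, Z) = f + 2*Z (J(f, Z) = (Z + f) + Z = f + 2*Z)
D(a) = 60 (D(a) = (-1 + (1 + 2*5))*(0 + 6) = (-1 + (1 + 10))*6 = (-1 + 11)*6 = 10*6 = 60)
o(Y) = 1/(-20 + 2*Y) (o(Y) = 1/(Y + (Y - 20)) = 1/(Y + (-20 + Y)) = 1/(-20 + 2*Y))
o(D(-2)) - 1*(-368) = 1/(2*(-10 + 60)) - 1*(-368) = (½)/50 + 368 = (½)*(1/50) + 368 = 1/100 + 368 = 36801/100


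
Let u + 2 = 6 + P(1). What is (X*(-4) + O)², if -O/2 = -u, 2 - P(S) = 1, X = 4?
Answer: 36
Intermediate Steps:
P(S) = 1 (P(S) = 2 - 1*1 = 2 - 1 = 1)
u = 5 (u = -2 + (6 + 1) = -2 + 7 = 5)
O = 10 (O = -(-2)*5 = -2*(-5) = 10)
(X*(-4) + O)² = (4*(-4) + 10)² = (-16 + 10)² = (-6)² = 36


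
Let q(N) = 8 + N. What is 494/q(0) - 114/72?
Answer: 361/6 ≈ 60.167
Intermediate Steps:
494/q(0) - 114/72 = 494/(8 + 0) - 114/72 = 494/8 - 114*1/72 = 494*(1/8) - 19/12 = 247/4 - 19/12 = 361/6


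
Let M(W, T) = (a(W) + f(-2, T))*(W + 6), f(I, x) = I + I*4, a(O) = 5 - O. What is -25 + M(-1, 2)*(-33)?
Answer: 635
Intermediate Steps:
f(I, x) = 5*I (f(I, x) = I + 4*I = 5*I)
M(W, T) = (-5 - W)*(6 + W) (M(W, T) = ((5 - W) + 5*(-2))*(W + 6) = ((5 - W) - 10)*(6 + W) = (-5 - W)*(6 + W))
-25 + M(-1, 2)*(-33) = -25 + (-30 - 1*(-1)² - 11*(-1))*(-33) = -25 + (-30 - 1*1 + 11)*(-33) = -25 + (-30 - 1 + 11)*(-33) = -25 - 20*(-33) = -25 + 660 = 635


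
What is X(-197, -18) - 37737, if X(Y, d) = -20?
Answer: -37757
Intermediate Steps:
X(-197, -18) - 37737 = -20 - 37737 = -37757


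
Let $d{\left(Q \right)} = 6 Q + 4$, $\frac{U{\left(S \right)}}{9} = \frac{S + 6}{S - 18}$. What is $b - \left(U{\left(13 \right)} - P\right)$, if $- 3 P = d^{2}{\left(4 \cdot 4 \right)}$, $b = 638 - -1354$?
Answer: $- \frac{19607}{15} \approx -1307.1$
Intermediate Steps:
$U{\left(S \right)} = \frac{9 \left(6 + S\right)}{-18 + S}$ ($U{\left(S \right)} = 9 \frac{S + 6}{S - 18} = 9 \frac{6 + S}{-18 + S} = \frac{9 \left(6 + S\right)}{-18 + S}$)
$b = 1992$ ($b = 638 + 1354 = 1992$)
$d{\left(Q \right)} = 4 + 6 Q$
$P = - \frac{10000}{3}$ ($P = - \frac{\left(4 + 6 \cdot 4 \cdot 4\right)^{2}}{3} = - \frac{\left(4 + 6 \cdot 16\right)^{2}}{3} = - \frac{\left(4 + 96\right)^{2}}{3} = - \frac{100^{2}}{3} = \left(- \frac{1}{3}\right) 10000 = - \frac{10000}{3} \approx -3333.3$)
$b - \left(U{\left(13 \right)} - P\right) = 1992 - \left(\frac{9 \left(6 + 13\right)}{-18 + 13} - - \frac{10000}{3}\right) = 1992 - \left(9 \frac{1}{-5} \cdot 19 + \frac{10000}{3}\right) = 1992 - \left(9 \left(- \frac{1}{5}\right) 19 + \frac{10000}{3}\right) = 1992 - \left(- \frac{171}{5} + \frac{10000}{3}\right) = 1992 - \frac{49487}{15} = - \frac{19607}{15}$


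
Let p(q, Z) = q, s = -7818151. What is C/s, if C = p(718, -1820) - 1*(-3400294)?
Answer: -3401012/7818151 ≈ -0.43501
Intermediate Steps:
C = 3401012 (C = 718 - 1*(-3400294) = 718 + 3400294 = 3401012)
C/s = 3401012/(-7818151) = 3401012*(-1/7818151) = -3401012/7818151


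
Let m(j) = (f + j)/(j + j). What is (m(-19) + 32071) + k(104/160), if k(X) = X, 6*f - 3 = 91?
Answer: 36561781/1140 ≈ 32072.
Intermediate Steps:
f = 47/3 (f = ½ + (⅙)*91 = ½ + 91/6 = 47/3 ≈ 15.667)
m(j) = (47/3 + j)/(2*j) (m(j) = (47/3 + j)/(j + j) = (47/3 + j)/((2*j)) = (47/3 + j)*(1/(2*j)) = (47/3 + j)/(2*j))
(m(-19) + 32071) + k(104/160) = ((⅙)*(47 + 3*(-19))/(-19) + 32071) + 104/160 = ((⅙)*(-1/19)*(47 - 57) + 32071) + 104*(1/160) = ((⅙)*(-1/19)*(-10) + 32071) + 13/20 = (5/57 + 32071) + 13/20 = 1828052/57 + 13/20 = 36561781/1140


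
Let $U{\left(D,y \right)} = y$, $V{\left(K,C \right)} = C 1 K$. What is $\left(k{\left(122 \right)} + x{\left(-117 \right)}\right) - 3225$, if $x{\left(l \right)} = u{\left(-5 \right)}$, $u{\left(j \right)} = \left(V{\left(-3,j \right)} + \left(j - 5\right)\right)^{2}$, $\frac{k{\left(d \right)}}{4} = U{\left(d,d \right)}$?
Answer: $-2712$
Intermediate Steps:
$V{\left(K,C \right)} = C K$
$k{\left(d \right)} = 4 d$
$u{\left(j \right)} = \left(-5 - 2 j\right)^{2}$ ($u{\left(j \right)} = \left(j \left(-3\right) + \left(j - 5\right)\right)^{2} = \left(- 3 j + \left(j - 5\right)\right)^{2} = \left(- 3 j + \left(-5 + j\right)\right)^{2} = \left(-5 - 2 j\right)^{2}$)
$x{\left(l \right)} = 25$ ($x{\left(l \right)} = \left(5 + 2 \left(-5\right)\right)^{2} = \left(5 - 10\right)^{2} = \left(-5\right)^{2} = 25$)
$\left(k{\left(122 \right)} + x{\left(-117 \right)}\right) - 3225 = \left(4 \cdot 122 + 25\right) - 3225 = \left(488 + 25\right) - 3225 = 513 - 3225 = -2712$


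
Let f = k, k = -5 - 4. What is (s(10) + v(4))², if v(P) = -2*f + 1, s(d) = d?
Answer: 841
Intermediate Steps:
k = -9
f = -9
v(P) = 19 (v(P) = -2*(-9) + 1 = 18 + 1 = 19)
(s(10) + v(4))² = (10 + 19)² = 29² = 841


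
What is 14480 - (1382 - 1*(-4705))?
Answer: 8393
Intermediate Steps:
14480 - (1382 - 1*(-4705)) = 14480 - (1382 + 4705) = 14480 - 1*6087 = 14480 - 6087 = 8393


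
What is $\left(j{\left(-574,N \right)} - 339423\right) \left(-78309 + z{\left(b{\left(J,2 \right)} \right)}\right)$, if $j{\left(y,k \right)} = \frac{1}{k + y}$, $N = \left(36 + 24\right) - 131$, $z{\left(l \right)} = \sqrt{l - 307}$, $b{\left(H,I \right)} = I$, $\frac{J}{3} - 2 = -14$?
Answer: $\frac{5714673303108}{215} - \frac{218927836 i \sqrt{305}}{645} \approx 2.658 \cdot 10^{10} - 5.9278 \cdot 10^{6} i$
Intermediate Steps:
$J = -36$ ($J = 6 + 3 \left(-14\right) = 6 - 42 = -36$)
$z{\left(l \right)} = \sqrt{-307 + l}$
$N = -71$ ($N = 60 - 131 = -71$)
$\left(j{\left(-574,N \right)} - 339423\right) \left(-78309 + z{\left(b{\left(J,2 \right)} \right)}\right) = \left(\frac{1}{-71 - 574} - 339423\right) \left(-78309 + \sqrt{-307 + 2}\right) = \left(\frac{1}{-645} - 339423\right) \left(-78309 + \sqrt{-305}\right) = \left(- \frac{1}{645} - 339423\right) \left(-78309 + i \sqrt{305}\right) = - \frac{218927836 \left(-78309 + i \sqrt{305}\right)}{645} = \frac{5714673303108}{215} - \frac{218927836 i \sqrt{305}}{645}$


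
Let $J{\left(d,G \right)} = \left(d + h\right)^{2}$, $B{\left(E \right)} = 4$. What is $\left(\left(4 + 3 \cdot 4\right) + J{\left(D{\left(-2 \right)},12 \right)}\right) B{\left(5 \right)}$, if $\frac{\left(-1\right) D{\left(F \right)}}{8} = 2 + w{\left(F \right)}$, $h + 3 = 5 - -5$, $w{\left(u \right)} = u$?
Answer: $260$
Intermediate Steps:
$h = 7$ ($h = -3 + \left(5 - -5\right) = -3 + \left(5 + 5\right) = -3 + 10 = 7$)
$D{\left(F \right)} = -16 - 8 F$ ($D{\left(F \right)} = - 8 \left(2 + F\right) = -16 - 8 F$)
$J{\left(d,G \right)} = \left(7 + d\right)^{2}$ ($J{\left(d,G \right)} = \left(d + 7\right)^{2} = \left(7 + d\right)^{2}$)
$\left(\left(4 + 3 \cdot 4\right) + J{\left(D{\left(-2 \right)},12 \right)}\right) B{\left(5 \right)} = \left(\left(4 + 3 \cdot 4\right) + \left(7 - 0\right)^{2}\right) 4 = \left(\left(4 + 12\right) + \left(7 + \left(-16 + 16\right)\right)^{2}\right) 4 = \left(16 + \left(7 + 0\right)^{2}\right) 4 = \left(16 + 7^{2}\right) 4 = \left(16 + 49\right) 4 = 65 \cdot 4 = 260$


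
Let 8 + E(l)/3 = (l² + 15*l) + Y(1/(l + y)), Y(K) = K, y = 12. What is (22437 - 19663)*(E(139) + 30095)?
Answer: 39495218908/151 ≈ 2.6156e+8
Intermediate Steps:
E(l) = -24 + 3*l² + 3/(12 + l) + 45*l (E(l) = -24 + 3*((l² + 15*l) + 1/(l + 12)) = -24 + 3*((l² + 15*l) + 1/(12 + l)) = -24 + 3*(l² + 1/(12 + l) + 15*l) = -24 + (3*l² + 3/(12 + l) + 45*l) = -24 + 3*l² + 3/(12 + l) + 45*l)
(22437 - 19663)*(E(139) + 30095) = (22437 - 19663)*(3*(1 + (12 + 139)*(-8 + 139² + 15*139))/(12 + 139) + 30095) = 2774*(3*(1 + 151*(-8 + 19321 + 2085))/151 + 30095) = 2774*(3*(1/151)*(1 + 151*21398) + 30095) = 2774*(3*(1/151)*(1 + 3231098) + 30095) = 2774*(3*(1/151)*3231099 + 30095) = 2774*(9693297/151 + 30095) = 2774*(14237642/151) = 39495218908/151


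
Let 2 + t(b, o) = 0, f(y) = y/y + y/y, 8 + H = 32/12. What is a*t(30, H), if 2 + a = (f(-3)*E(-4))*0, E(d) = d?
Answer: 4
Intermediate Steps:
H = -16/3 (H = -8 + 32/12 = -8 + 32*(1/12) = -8 + 8/3 = -16/3 ≈ -5.3333)
f(y) = 2 (f(y) = 1 + 1 = 2)
t(b, o) = -2 (t(b, o) = -2 + 0 = -2)
a = -2 (a = -2 + (2*(-4))*0 = -2 - 8*0 = -2 + 0 = -2)
a*t(30, H) = -2*(-2) = 4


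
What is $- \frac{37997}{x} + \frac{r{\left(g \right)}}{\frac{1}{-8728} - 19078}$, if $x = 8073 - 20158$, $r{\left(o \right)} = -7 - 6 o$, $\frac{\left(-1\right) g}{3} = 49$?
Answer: $\frac{1246938629329}{402461401345} \approx 3.0983$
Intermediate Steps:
$g = -147$ ($g = \left(-3\right) 49 = -147$)
$x = -12085$
$- \frac{37997}{x} + \frac{r{\left(g \right)}}{\frac{1}{-8728} - 19078} = - \frac{37997}{-12085} + \frac{-7 - -882}{\frac{1}{-8728} - 19078} = \left(-37997\right) \left(- \frac{1}{12085}\right) + \frac{-7 + 882}{- \frac{1}{8728} - 19078} = \frac{37997}{12085} + \frac{875}{- \frac{166512785}{8728}} = \frac{37997}{12085} + 875 \left(- \frac{8728}{166512785}\right) = \frac{37997}{12085} - \frac{1527400}{33302557} = \frac{1246938629329}{402461401345}$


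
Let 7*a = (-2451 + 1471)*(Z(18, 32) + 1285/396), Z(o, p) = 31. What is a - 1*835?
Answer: -557300/99 ≈ -5629.3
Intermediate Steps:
a = -474635/99 (a = ((-2451 + 1471)*(31 + 1285/396))/7 = (-980*(31 + 1285*(1/396)))/7 = (-980*(31 + 1285/396))/7 = (-980*13561/396)/7 = (⅐)*(-3322445/99) = -474635/99 ≈ -4794.3)
a - 1*835 = -474635/99 - 1*835 = -474635/99 - 835 = -557300/99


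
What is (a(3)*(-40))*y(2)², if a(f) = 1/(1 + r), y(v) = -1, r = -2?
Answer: 40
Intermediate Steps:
a(f) = -1 (a(f) = 1/(1 - 2) = 1/(-1) = -1)
(a(3)*(-40))*y(2)² = -1*(-40)*(-1)² = 40*1 = 40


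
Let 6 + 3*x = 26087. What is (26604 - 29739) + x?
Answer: 16676/3 ≈ 5558.7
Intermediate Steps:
x = 26081/3 (x = -2 + (⅓)*26087 = -2 + 26087/3 = 26081/3 ≈ 8693.7)
(26604 - 29739) + x = (26604 - 29739) + 26081/3 = -3135 + 26081/3 = 16676/3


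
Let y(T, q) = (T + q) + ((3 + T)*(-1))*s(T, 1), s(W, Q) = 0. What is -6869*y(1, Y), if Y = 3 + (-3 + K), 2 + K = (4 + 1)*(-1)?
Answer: 41214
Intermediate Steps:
K = -7 (K = -2 + (4 + 1)*(-1) = -2 + 5*(-1) = -2 - 5 = -7)
Y = -7 (Y = 3 + (-3 - 7) = 3 - 10 = -7)
y(T, q) = T + q (y(T, q) = (T + q) + ((3 + T)*(-1))*0 = (T + q) + (-3 - T)*0 = (T + q) + 0 = T + q)
-6869*y(1, Y) = -6869*(1 - 7) = -6869*(-6) = 41214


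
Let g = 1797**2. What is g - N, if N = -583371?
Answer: 3812580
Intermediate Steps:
g = 3229209
g - N = 3229209 - 1*(-583371) = 3229209 + 583371 = 3812580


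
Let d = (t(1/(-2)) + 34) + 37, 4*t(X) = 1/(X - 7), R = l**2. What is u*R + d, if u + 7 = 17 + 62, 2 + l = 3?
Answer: 4289/30 ≈ 142.97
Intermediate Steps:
l = 1 (l = -2 + 3 = 1)
R = 1 (R = 1**2 = 1)
u = 72 (u = -7 + (17 + 62) = -7 + 79 = 72)
t(X) = 1/(4*(-7 + X)) (t(X) = 1/(4*(X - 7)) = 1/(4*(-7 + X)))
d = 2129/30 (d = (1/(4*(-7 + 1/(-2))) + 34) + 37 = (1/(4*(-7 - 1/2)) + 34) + 37 = (1/(4*(-15/2)) + 34) + 37 = ((1/4)*(-2/15) + 34) + 37 = (-1/30 + 34) + 37 = 1019/30 + 37 = 2129/30 ≈ 70.967)
u*R + d = 72*1 + 2129/30 = 72 + 2129/30 = 4289/30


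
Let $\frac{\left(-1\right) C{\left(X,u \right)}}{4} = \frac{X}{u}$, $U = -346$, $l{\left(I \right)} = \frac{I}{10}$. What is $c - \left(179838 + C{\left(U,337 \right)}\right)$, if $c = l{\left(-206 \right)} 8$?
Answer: $- \frac{303311638}{1685} \approx -1.8001 \cdot 10^{5}$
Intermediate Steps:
$l{\left(I \right)} = \frac{I}{10}$ ($l{\left(I \right)} = I \frac{1}{10} = \frac{I}{10}$)
$C{\left(X,u \right)} = - \frac{4 X}{u}$ ($C{\left(X,u \right)} = - 4 \frac{X}{u} = - \frac{4 X}{u}$)
$c = - \frac{824}{5}$ ($c = \frac{1}{10} \left(-206\right) 8 = \left(- \frac{103}{5}\right) 8 = - \frac{824}{5} \approx -164.8$)
$c - \left(179838 + C{\left(U,337 \right)}\right) = - \frac{824}{5} - \left(179838 - - \frac{1384}{337}\right) = - \frac{824}{5} - \left(179838 - \left(-1384\right) \frac{1}{337}\right) = - \frac{824}{5} - \left(179838 + \frac{1384}{337}\right) = - \frac{824}{5} - \frac{60606790}{337} = - \frac{303311638}{1685}$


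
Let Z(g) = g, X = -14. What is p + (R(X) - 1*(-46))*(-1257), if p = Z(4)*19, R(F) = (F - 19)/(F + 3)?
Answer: -61517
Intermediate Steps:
R(F) = (-19 + F)/(3 + F)
p = 76 (p = 4*19 = 76)
p + (R(X) - 1*(-46))*(-1257) = 76 + ((-19 - 14)/(3 - 14) - 1*(-46))*(-1257) = 76 + (-33/(-11) + 46)*(-1257) = 76 + (-1/11*(-33) + 46)*(-1257) = 76 + (3 + 46)*(-1257) = 76 + 49*(-1257) = 76 - 61593 = -61517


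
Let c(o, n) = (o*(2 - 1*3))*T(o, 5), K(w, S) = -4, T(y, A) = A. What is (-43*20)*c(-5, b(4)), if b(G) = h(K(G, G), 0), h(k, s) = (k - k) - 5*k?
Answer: -21500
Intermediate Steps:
h(k, s) = -5*k (h(k, s) = 0 - 5*k = -5*k)
b(G) = 20 (b(G) = -5*(-4) = 20)
c(o, n) = -5*o (c(o, n) = (o*(2 - 1*3))*5 = (o*(2 - 3))*5 = (o*(-1))*5 = -o*5 = -5*o)
(-43*20)*c(-5, b(4)) = (-43*20)*(-5*(-5)) = -860*25 = -21500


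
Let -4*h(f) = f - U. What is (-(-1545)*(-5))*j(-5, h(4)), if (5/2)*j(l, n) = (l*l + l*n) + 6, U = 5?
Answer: -183855/2 ≈ -91928.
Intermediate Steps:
h(f) = 5/4 - f/4 (h(f) = -(f - 1*5)/4 = -(f - 5)/4 = -(-5 + f)/4 = 5/4 - f/4)
j(l, n) = 12/5 + 2*l²/5 + 2*l*n/5 (j(l, n) = 2*((l*l + l*n) + 6)/5 = 2*((l² + l*n) + 6)/5 = 2*(6 + l² + l*n)/5 = 12/5 + 2*l²/5 + 2*l*n/5)
(-(-1545)*(-5))*j(-5, h(4)) = (-(-1545)*(-5))*(12/5 + (⅖)*(-5)² + (⅖)*(-5)*(5/4 - ¼*4)) = (-103*75)*(12/5 + (⅖)*25 + (⅖)*(-5)*(5/4 - 1)) = -7725*(12/5 + 10 + (⅖)*(-5)*(¼)) = -7725*(12/5 + 10 - ½) = -7725*119/10 = -183855/2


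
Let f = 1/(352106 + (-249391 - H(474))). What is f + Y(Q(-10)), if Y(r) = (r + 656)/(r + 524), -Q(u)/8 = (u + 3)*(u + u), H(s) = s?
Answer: 11860105/15233909 ≈ 0.77853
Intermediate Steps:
Q(u) = -16*u*(3 + u) (Q(u) = -8*(u + 3)*(u + u) = -8*(3 + u)*2*u = -16*u*(3 + u))
Y(r) = (656 + r)/(524 + r)
f = 1/102241 (f = 1/(352106 + (-249391 - 1*474)) = 1/(352106 + (-249391 - 474)) = 1/(352106 - 249865) = 1/102241 ≈ 9.7808e-6)
f + Y(Q(-10)) = 1/102241 + (656 - 16*(-10)*(3 - 10))/(524 - 16*(-10)*(3 - 10)) = 1/102241 + (656 - 16*(-10)*(-7))/(524 - 16*(-10)*(-7)) = 1/102241 + (656 - 1120)/(524 - 1120) = 1/102241 - 464/(-596) = 1/102241 - 1/596*(-464) = 1/102241 + 116/149 = 11860105/15233909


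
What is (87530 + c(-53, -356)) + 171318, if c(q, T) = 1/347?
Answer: 89820257/347 ≈ 2.5885e+5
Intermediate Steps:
c(q, T) = 1/347
(87530 + c(-53, -356)) + 171318 = (87530 + 1/347) + 171318 = 30372911/347 + 171318 = 89820257/347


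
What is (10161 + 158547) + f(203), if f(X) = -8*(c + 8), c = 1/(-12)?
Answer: 505934/3 ≈ 1.6864e+5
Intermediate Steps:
c = -1/12 ≈ -0.083333
f(X) = -190/3 (f(X) = -8*(-1/12 + 8) = -8*95/12 = -190/3)
(10161 + 158547) + f(203) = (10161 + 158547) - 190/3 = 168708 - 190/3 = 505934/3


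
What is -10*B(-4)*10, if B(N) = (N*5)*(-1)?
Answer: -2000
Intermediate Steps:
B(N) = -5*N (B(N) = (5*N)*(-1) = -5*N)
-10*B(-4)*10 = -(-50)*(-4)*10 = -10*20*10 = -200*10 = -2000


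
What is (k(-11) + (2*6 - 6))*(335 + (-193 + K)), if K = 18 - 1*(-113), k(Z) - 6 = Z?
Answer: 273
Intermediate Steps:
k(Z) = 6 + Z
K = 131 (K = 18 + 113 = 131)
(k(-11) + (2*6 - 6))*(335 + (-193 + K)) = ((6 - 11) + (2*6 - 6))*(335 + (-193 + 131)) = (-5 + (12 - 6))*(335 - 62) = (-5 + 6)*273 = 1*273 = 273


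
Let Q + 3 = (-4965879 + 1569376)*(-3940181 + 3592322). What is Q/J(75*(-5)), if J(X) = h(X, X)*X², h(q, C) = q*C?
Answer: 393834712358/6591796875 ≈ 59.746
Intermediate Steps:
h(q, C) = C*q
Q = 1181504137074 (Q = -3 + (-4965879 + 1569376)*(-3940181 + 3592322) = -3 - 3396503*(-347859) = -3 + 1181504137077 = 1181504137074)
J(X) = X⁴ (J(X) = (X*X)*X² = X²*X² = X⁴)
Q/J(75*(-5)) = 1181504137074/((75*(-5))⁴) = 1181504137074/((-375)⁴) = 1181504137074/19775390625 = 1181504137074*(1/19775390625) = 393834712358/6591796875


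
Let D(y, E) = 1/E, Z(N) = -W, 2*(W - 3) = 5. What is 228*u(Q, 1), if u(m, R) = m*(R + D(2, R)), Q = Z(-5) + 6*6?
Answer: 13908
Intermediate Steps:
W = 11/2 (W = 3 + (½)*5 = 3 + 5/2 = 11/2 ≈ 5.5000)
Z(N) = -11/2 (Z(N) = -1*11/2 = -11/2)
D(y, E) = 1/E
Q = 61/2 (Q = -11/2 + 6*6 = -11/2 + 36 = 61/2 ≈ 30.500)
u(m, R) = m*(R + 1/R)
228*u(Q, 1) = 228*(1*(61/2) + (61/2)/1) = 228*(61/2 + (61/2)*1) = 228*(61/2 + 61/2) = 228*61 = 13908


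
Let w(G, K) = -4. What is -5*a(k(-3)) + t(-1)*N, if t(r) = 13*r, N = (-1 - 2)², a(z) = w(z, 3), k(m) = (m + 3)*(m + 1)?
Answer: -97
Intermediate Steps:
k(m) = (1 + m)*(3 + m) (k(m) = (3 + m)*(1 + m) = (1 + m)*(3 + m))
a(z) = -4
N = 9 (N = (-3)² = 9)
-5*a(k(-3)) + t(-1)*N = -5*(-4) + (13*(-1))*9 = 20 - 13*9 = 20 - 117 = -97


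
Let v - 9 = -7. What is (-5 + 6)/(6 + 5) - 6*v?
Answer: -131/11 ≈ -11.909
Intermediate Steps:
v = 2 (v = 9 - 7 = 2)
(-5 + 6)/(6 + 5) - 6*v = (-5 + 6)/(6 + 5) - 6*2 = 1/11 - 12 = -131/11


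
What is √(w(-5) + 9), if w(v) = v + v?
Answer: I ≈ 1.0*I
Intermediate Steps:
w(v) = 2*v
√(w(-5) + 9) = √(2*(-5) + 9) = √(-10 + 9) = √(-1) = I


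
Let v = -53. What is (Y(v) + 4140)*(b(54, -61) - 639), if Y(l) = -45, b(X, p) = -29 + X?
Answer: -2514330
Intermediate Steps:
(Y(v) + 4140)*(b(54, -61) - 639) = (-45 + 4140)*((-29 + 54) - 639) = 4095*(25 - 639) = 4095*(-614) = -2514330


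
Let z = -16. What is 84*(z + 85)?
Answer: 5796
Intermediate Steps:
84*(z + 85) = 84*(-16 + 85) = 84*69 = 5796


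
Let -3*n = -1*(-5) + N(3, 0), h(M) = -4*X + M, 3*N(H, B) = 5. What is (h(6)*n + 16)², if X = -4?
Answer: 87616/81 ≈ 1081.7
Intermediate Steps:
N(H, B) = 5/3 (N(H, B) = (⅓)*5 = 5/3)
h(M) = 16 + M (h(M) = -4*(-4) + M = 16 + M)
n = -20/9 (n = -(-1*(-5) + 5/3)/3 = -(5 + 5/3)/3 = -⅓*20/3 = -20/9 ≈ -2.2222)
(h(6)*n + 16)² = ((16 + 6)*(-20/9) + 16)² = (22*(-20/9) + 16)² = (-440/9 + 16)² = (-296/9)² = 87616/81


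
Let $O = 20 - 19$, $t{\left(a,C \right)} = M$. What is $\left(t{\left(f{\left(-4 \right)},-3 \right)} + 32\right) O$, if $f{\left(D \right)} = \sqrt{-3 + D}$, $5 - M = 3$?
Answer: $34$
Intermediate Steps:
$M = 2$ ($M = 5 - 3 = 2$)
$t{\left(a,C \right)} = 2$
$O = 1$ ($O = 20 - 19 = 1$)
$\left(t{\left(f{\left(-4 \right)},-3 \right)} + 32\right) O = \left(2 + 32\right) 1 = 34 \cdot 1 = 34$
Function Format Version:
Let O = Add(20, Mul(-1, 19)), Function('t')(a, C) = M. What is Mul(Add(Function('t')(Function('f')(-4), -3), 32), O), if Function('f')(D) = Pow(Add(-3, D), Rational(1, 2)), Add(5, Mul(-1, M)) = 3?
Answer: 34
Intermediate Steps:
M = 2 (M = Add(5, Mul(-1, 3)) = Add(5, -3) = 2)
Function('t')(a, C) = 2
O = 1 (O = Add(20, -19) = 1)
Mul(Add(Function('t')(Function('f')(-4), -3), 32), O) = Mul(Add(2, 32), 1) = Mul(34, 1) = 34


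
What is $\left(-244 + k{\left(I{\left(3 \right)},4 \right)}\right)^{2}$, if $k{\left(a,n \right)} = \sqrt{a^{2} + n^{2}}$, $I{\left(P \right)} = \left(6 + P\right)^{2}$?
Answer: $\left(244 - \sqrt{6577}\right)^{2} \approx 26537.0$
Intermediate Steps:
$\left(-244 + k{\left(I{\left(3 \right)},4 \right)}\right)^{2} = \left(-244 + \sqrt{\left(\left(6 + 3\right)^{2}\right)^{2} + 4^{2}}\right)^{2} = \left(-244 + \sqrt{\left(9^{2}\right)^{2} + 16}\right)^{2} = \left(-244 + \sqrt{81^{2} + 16}\right)^{2} = \left(-244 + \sqrt{6561 + 16}\right)^{2} = \left(-244 + \sqrt{6577}\right)^{2}$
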